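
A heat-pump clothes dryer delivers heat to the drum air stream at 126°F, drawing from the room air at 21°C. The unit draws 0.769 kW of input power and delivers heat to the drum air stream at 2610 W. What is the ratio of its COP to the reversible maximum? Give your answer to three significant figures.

0.326

Converting, Q̇_H = 2610 W = 2.610 kW, so COP_actual = Q̇_H/Ẇ = 2.610/0.7690 = 3.394.
In absolute terms T_C = 294.15 K and T_H = 325.37 K, so ΔT = 31.22 K.
COP_Carnot = T_H/ΔT = 325.37/31.22 = 10.42.
η_II = COP_actual/COP_Carnot = 3.394/10.42 = 0.3257.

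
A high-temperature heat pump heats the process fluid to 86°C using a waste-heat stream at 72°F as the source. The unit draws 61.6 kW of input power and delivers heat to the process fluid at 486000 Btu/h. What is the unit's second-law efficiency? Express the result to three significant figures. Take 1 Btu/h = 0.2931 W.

0.411

Converting, Q̇_H = 486000 Btu/h = 142.4 kW, so COP_actual = Q̇_H/Ẇ = 142.4/61.60 = 2.312.
In absolute terms T_C = 295.37 K and T_H = 359.15 K, so ΔT = 63.78 K.
COP_Carnot = T_H/ΔT = 359.15/63.78 = 5.631.
η_II = COP_actual/COP_Carnot = 2.312/5.631 = 0.4106.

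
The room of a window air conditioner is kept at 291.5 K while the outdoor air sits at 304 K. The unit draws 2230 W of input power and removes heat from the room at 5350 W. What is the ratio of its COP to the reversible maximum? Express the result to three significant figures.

COP_actual = Q̇_C/Ẇ = 5350/2230 = 2.399.
The reservoir spacing is ΔT = 304 − 291.5 = 12.50 K.
COP_Carnot = T_C/ΔT = 291.50/12.50 = 23.32.
η_II = COP_actual/COP_Carnot = 2.399/23.32 = 0.1029.

0.103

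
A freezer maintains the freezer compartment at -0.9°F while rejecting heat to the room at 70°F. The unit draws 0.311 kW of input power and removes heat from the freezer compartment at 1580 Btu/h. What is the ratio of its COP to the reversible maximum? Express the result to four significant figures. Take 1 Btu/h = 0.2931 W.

Converting, Q̇_C = 1580 Btu/h = 0.4631 kW, so COP_actual = Q̇_C/Ẇ = 0.4631/0.3110 = 1.489.
In absolute terms T_C = 254.87 K and T_H = 294.26 K, so ΔT = 39.39 K.
COP_Carnot = T_C/ΔT = 254.87/39.39 = 6.471.
η_II = COP_actual/COP_Carnot = 1.489/6.471 = 0.2301.

0.2301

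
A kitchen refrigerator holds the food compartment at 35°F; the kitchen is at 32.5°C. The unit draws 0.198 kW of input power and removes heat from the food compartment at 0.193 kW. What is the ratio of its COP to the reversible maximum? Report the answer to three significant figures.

0.109

COP_actual = Q̇_C/Ẇ = 0.1930/0.1980 = 0.9747.
In absolute terms T_C = 274.82 K and T_H = 305.65 K, so ΔT = 30.83 K.
COP_Carnot = T_C/ΔT = 274.82/30.83 = 8.913.
η_II = COP_actual/COP_Carnot = 0.9747/8.913 = 0.1094.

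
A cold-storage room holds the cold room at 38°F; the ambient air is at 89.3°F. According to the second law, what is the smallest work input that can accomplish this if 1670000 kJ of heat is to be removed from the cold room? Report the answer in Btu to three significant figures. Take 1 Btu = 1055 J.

163000 Btu

In absolute terms T_C = 276.48 K and T_H = 304.98 K, so ΔT = 28.50 K.
The reversible limit is COP_R = T_C/ΔT = 9.701, so W_min = Q_C/COP = Q_C·ΔT/T_C.
W_min = 1670000 × 28.50/276.48 = 172100 kJ = 163200 Btu.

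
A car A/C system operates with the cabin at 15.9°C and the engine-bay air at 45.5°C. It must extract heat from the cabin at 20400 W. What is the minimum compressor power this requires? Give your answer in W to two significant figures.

In absolute terms T_C = 289.05 K and T_H = 318.65 K, so ΔT = 29.60 K.
COP_Carnot = T_C/ΔT = 289.05/29.60 = 9.765.
Ẇ_min = Q̇/COP_Carnot = 20400/9.765 = 2089 W.

2100 W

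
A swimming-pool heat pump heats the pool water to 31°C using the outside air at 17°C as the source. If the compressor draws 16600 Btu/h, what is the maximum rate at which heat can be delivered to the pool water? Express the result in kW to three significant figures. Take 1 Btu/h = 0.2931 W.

106 kW

In absolute terms T_C = 290.15 K and T_H = 304.15 K, so ΔT = 14.00 K.
COP_Carnot = T_H/ΔT = 304.15/14.00 = 21.73.
Q̇_max = COP_Carnot × Ẇ = 21.73 × 16600 Btu/h = 360600 Btu/h = 105.7 kW.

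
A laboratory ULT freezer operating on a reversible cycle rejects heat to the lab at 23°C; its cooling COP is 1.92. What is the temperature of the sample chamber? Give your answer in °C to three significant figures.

For a Carnot refrigerator COP_R = T_C/(T_H − T_C), so T_C = COP·T_H/(1 + COP).
With T_H = 296.15 K, T_C = 1.92 × 296.15/2.920 = 194.73 K.
Converting, 194.73 K = -78.42°C.

-78.4 °C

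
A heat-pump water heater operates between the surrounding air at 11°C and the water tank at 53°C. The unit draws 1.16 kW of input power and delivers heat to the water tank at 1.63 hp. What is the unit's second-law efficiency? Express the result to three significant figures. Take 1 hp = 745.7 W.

Converting, Q̇_H = 1.630 hp = 1.215 kW, so COP_actual = Q̇_H/Ẇ = 1.215/1.160 = 1.048.
In absolute terms T_C = 284.15 K and T_H = 326.15 K, so ΔT = 42.00 K.
COP_Carnot = T_H/ΔT = 326.15/42.00 = 7.765.
η_II = COP_actual/COP_Carnot = 1.048/7.765 = 0.1349.

0.135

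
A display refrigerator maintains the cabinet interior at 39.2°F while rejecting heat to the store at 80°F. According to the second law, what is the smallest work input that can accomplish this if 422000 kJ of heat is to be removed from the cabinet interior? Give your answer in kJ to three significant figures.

In absolute terms T_C = 277.15 K and T_H = 299.82 K, so ΔT = 22.67 K.
The reversible limit is COP_R = T_C/ΔT = 12.23, so W_min = Q_C/COP = Q_C·ΔT/T_C.
W_min = 422000 × 22.67/277.15 = 34510 kJ.

34500 kJ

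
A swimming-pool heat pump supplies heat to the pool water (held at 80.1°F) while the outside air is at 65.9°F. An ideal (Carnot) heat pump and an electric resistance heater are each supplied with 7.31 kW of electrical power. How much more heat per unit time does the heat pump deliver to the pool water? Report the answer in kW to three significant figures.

In absolute terms T_C = 291.98 K and T_H = 299.87 K, so ΔT = 7.889 K.
COP_Carnot = T_H/ΔT = 299.87/7.889 = 38.01.
The heat pump delivers Q̇_H = COP × Ẇ = 277.9 kW; the resistance heater delivers Ẇ = 7.310 kW.
Extra = (COP − 1)·Ẇ = 270.6 kW.

271 kW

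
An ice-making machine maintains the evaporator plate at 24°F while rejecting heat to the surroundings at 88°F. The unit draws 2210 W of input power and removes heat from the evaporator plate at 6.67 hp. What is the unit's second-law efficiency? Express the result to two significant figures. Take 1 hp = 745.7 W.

0.30

Converting, Q̇_C = 6.670 hp = 4974 W, so COP_actual = Q̇_C/Ẇ = 4974/2210 = 2.251.
In absolute terms T_C = 268.71 K and T_H = 304.26 K, so ΔT = 35.56 K.
COP_Carnot = T_C/ΔT = 268.71/35.56 = 7.557.
η_II = COP_actual/COP_Carnot = 2.251/7.557 = 0.2978.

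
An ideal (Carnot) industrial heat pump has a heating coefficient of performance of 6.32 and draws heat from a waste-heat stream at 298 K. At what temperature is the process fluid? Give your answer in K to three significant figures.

COP_HP = T_H/(T_H − T_C) rearranges to T_H = COP·T_C/(COP − 1).
With T_C = 298.00 K, T_H = 6.32 × 298.00/5.320 = 354.02 K.

354 K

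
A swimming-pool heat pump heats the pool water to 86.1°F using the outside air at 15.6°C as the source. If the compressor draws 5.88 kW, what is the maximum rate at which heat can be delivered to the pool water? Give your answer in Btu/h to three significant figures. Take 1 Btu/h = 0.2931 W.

421000 Btu/h

In absolute terms T_C = 288.75 K and T_H = 303.21 K, so ΔT = 14.46 K.
COP_Carnot = T_H/ΔT = 303.21/14.46 = 20.98.
Q̇_max = COP_Carnot × Ẇ = 20.98 × 5.880 kW = 123.3 kW = 420800 Btu/h.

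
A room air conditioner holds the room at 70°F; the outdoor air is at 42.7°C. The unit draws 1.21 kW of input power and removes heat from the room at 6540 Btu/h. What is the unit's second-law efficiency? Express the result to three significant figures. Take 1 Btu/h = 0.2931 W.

Converting, Q̇_C = 6540 Btu/h = 1.917 kW, so COP_actual = Q̇_C/Ẇ = 1.917/1.210 = 1.584.
In absolute terms T_C = 294.26 K and T_H = 315.85 K, so ΔT = 21.59 K.
COP_Carnot = T_C/ΔT = 294.26/21.59 = 13.63.
η_II = COP_actual/COP_Carnot = 1.584/13.63 = 0.1162.

0.116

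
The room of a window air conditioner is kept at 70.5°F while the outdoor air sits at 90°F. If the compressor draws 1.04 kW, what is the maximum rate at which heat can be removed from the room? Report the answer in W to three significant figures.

28300 W

In absolute terms T_C = 294.54 K and T_H = 305.37 K, so ΔT = 10.83 K.
COP_Carnot = T_C/ΔT = 294.54/10.83 = 27.19.
Q̇_max = COP_Carnot × Ẇ = 27.19 × 1.040 kW = 28.28 kW = 28280 W.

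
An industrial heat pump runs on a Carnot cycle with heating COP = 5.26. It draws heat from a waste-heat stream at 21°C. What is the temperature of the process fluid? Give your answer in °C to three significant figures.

COP_HP = T_H/(T_H − T_C) rearranges to T_H = COP·T_C/(COP − 1).
With T_C = 294.15 K, T_H = 5.26 × 294.15/4.260 = 363.20 K.
Converting, 363.20 K = 90.05°C.

90.0 °C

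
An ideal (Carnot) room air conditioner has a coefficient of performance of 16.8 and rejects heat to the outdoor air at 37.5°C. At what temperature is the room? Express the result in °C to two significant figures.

20 °C

For a Carnot refrigerator COP_R = T_C/(T_H − T_C), so T_C = COP·T_H/(1 + COP).
With T_H = 310.65 K, T_C = 16.8 × 310.65/17.80 = 293.20 K.
Converting, 293.20 K = 20.05°C.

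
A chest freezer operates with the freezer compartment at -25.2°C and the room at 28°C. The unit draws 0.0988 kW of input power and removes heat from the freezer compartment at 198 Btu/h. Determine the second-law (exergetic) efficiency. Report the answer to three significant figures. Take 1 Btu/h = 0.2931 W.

Converting, Q̇_C = 198.0 Btu/h = 0.05803 kW, so COP_actual = Q̇_C/Ẇ = 0.05803/0.09880 = 0.5874.
In absolute terms T_C = 247.95 K and T_H = 301.15 K, so ΔT = 53.20 K.
COP_Carnot = T_C/ΔT = 247.95/53.20 = 4.661.
η_II = COP_actual/COP_Carnot = 0.5874/4.661 = 0.1260.

0.126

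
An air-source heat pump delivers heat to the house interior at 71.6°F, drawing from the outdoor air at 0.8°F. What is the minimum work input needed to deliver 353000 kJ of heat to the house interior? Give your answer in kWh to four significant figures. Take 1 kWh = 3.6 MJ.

In absolute terms T_C = 255.82 K and T_H = 295.15 K, so ΔT = 39.33 K.
The reversible limit is COP_HP = T_H/ΔT = 7.504, so W_min = Q_H/COP = Q_H·ΔT/T_H.
W_min = 353000 × 39.33/295.15 = 47040 kJ = 13.07 kWh.

13.07 kWh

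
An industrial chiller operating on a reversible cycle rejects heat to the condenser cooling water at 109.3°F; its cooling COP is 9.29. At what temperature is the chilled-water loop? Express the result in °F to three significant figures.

54.0 °F

For a Carnot refrigerator COP_R = T_C/(T_H − T_C), so T_C = COP·T_H/(1 + COP).
With T_H = 316.09 K, T_C = 9.29 × 316.09/10.29 = 285.38 K.
Converting, 285.38 K = 54.01°F.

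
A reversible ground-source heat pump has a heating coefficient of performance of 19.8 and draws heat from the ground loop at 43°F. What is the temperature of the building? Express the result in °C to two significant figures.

21 °C

COP_HP = T_H/(T_H − T_C) rearranges to T_H = COP·T_C/(COP − 1).
With T_C = 279.26 K, T_H = 19.8 × 279.26/18.80 = 294.12 K.
Converting, 294.12 K = 20.97°C.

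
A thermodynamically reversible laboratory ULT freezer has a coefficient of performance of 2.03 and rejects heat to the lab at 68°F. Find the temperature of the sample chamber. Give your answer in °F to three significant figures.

For a Carnot refrigerator COP_R = T_C/(T_H − T_C), so T_C = COP·T_H/(1 + COP).
With T_H = 293.15 K, T_C = 2.03 × 293.15/3.030 = 196.40 K.
Converting, 196.40 K = -106.15°F.

-106 °F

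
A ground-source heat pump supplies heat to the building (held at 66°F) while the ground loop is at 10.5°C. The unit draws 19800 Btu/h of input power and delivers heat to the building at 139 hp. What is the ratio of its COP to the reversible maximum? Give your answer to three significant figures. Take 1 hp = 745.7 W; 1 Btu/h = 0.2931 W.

Converting, Q̇_H = 139.0 hp = 353600 Btu/h, so COP_actual = Q̇_H/Ẇ = 353600/19800 = 17.86.
In absolute terms T_C = 283.65 K and T_H = 292.04 K, so ΔT = 8.389 K.
COP_Carnot = T_H/ΔT = 292.04/8.389 = 34.81.
η_II = COP_actual/COP_Carnot = 17.86/34.81 = 0.5131.

0.513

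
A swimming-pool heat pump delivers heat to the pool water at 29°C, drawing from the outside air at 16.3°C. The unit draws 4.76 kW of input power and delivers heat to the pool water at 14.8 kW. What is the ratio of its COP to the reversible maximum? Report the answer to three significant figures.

COP_actual = Q̇_H/Ẇ = 14.80/4.760 = 3.109.
In absolute terms T_C = 289.45 K and T_H = 302.15 K, so ΔT = 12.70 K.
COP_Carnot = T_H/ΔT = 302.15/12.70 = 23.79.
η_II = COP_actual/COP_Carnot = 3.109/23.79 = 0.1307.

0.131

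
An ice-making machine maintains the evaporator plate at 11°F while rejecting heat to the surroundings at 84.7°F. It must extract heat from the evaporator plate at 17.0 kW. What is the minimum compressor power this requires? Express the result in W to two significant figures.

2700 W

In absolute terms T_C = 261.48 K and T_H = 302.43 K, so ΔT = 40.94 K.
COP_Carnot = T_C/ΔT = 261.48/40.94 = 6.386.
Ẇ_min = Q̇/COP_Carnot = 17.00/6.386 = 2.662 kW = 2662 W.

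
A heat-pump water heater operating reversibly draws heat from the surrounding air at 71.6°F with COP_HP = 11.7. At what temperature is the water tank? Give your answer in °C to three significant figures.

49.6 °C

COP_HP = T_H/(T_H − T_C) rearranges to T_H = COP·T_C/(COP − 1).
With T_C = 295.15 K, T_H = 11.7 × 295.15/10.70 = 322.73 K.
Converting, 322.73 K = 49.58°C.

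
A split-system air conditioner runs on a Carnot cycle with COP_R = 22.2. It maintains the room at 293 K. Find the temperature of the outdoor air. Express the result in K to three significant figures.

COP_R = T_C/(T_H − T_C) gives T_H − T_C = T_C/COP.
With T_C = 293.00 K, T_H = 293.00 × (1 + 1/22.2) = 306.20 K.

306 K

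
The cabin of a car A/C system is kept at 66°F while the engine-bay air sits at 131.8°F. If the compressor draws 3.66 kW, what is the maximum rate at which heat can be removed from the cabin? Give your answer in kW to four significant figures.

In absolute terms T_C = 292.04 K and T_H = 328.59 K, so ΔT = 36.56 K.
COP_Carnot = T_C/ΔT = 292.04/36.56 = 7.989.
Q̇_max = COP_Carnot × Ẇ = 7.989 × 3.660 kW = 29.24 kW.

29.24 kW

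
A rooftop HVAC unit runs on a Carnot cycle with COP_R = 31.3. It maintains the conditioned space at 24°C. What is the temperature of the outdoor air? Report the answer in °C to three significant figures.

COP_R = T_C/(T_H − T_C) gives T_H − T_C = T_C/COP.
With T_C = 297.15 K, T_H = 297.15 × (1 + 1/31.3) = 306.64 K.
Converting, 306.64 K = 33.49°C.

33.5 °C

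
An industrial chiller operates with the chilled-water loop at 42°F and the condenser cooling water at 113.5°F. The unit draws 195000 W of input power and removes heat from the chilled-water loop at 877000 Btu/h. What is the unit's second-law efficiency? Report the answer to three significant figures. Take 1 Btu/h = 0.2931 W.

Converting, Q̇_C = 877000 Btu/h = 257000 W, so COP_actual = Q̇_C/Ẇ = 257000/195000 = 1.318.
In absolute terms T_C = 278.71 K and T_H = 318.43 K, so ΔT = 39.72 K.
COP_Carnot = T_C/ΔT = 278.71/39.72 = 7.016.
η_II = COP_actual/COP_Carnot = 1.318/7.016 = 0.1879.

0.188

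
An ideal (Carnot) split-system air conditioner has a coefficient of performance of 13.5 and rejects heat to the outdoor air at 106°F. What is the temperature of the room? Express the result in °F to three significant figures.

For a Carnot refrigerator COP_R = T_C/(T_H − T_C), so T_C = COP·T_H/(1 + COP).
With T_H = 314.26 K, T_C = 13.5 × 314.26/14.50 = 292.59 K.
Converting, 292.59 K = 66.99°F.

67.0 °F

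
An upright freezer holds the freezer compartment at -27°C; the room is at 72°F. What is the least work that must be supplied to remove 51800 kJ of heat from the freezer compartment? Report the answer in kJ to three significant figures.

10400 kJ

In absolute terms T_C = 246.15 K and T_H = 295.37 K, so ΔT = 49.22 K.
The reversible limit is COP_R = T_C/ΔT = 5.001, so W_min = Q_C/COP = Q_C·ΔT/T_C.
W_min = 51800 × 49.22/246.15 = 10360 kJ.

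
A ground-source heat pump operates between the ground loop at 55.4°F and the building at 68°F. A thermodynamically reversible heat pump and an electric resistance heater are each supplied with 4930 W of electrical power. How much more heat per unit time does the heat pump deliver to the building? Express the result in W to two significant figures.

In absolute terms T_C = 286.15 K and T_H = 293.15 K, so ΔT = 7.000 K.
COP_Carnot = T_H/ΔT = 293.15/7.000 = 41.88.
The heat pump delivers Q̇_H = COP × Ẇ = 206500 W; the resistance heater delivers Ẇ = 4930 W.
Extra = (COP − 1)·Ẇ = 201500 W.

200000 W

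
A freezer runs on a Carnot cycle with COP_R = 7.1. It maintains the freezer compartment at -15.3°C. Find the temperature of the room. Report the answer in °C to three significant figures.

21.0 °C

COP_R = T_C/(T_H − T_C) gives T_H − T_C = T_C/COP.
With T_C = 257.85 K, T_H = 257.85 × (1 + 1/7.1) = 294.17 K.
Converting, 294.17 K = 21.02°C.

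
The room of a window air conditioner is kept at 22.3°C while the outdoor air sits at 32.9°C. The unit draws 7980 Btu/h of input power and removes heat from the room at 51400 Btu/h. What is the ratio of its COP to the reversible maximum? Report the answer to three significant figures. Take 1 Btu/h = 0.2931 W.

COP_actual = Q̇_C/Ẇ = 51400/7980 = 6.441.
In absolute terms T_C = 295.45 K and T_H = 306.05 K, so ΔT = 10.60 K.
COP_Carnot = T_C/ΔT = 295.45/10.60 = 27.87.
η_II = COP_actual/COP_Carnot = 6.441/27.87 = 0.2311.

0.231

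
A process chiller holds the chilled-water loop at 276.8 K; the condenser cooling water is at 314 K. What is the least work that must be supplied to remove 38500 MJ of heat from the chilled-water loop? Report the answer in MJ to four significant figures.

The reservoir spacing is ΔT = 314 − 276.8 = 37.20 K.
The reversible limit is COP_R = T_C/ΔT = 7.441, so W_min = Q_C/COP = Q_C·ΔT/T_C.
W_min = 38500 × 37.20/276.80 = 5174 MJ.

5174 MJ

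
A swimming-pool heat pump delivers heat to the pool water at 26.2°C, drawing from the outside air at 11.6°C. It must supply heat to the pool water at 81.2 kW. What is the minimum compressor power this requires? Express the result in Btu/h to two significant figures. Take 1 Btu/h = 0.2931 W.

14000 Btu/h

In absolute terms T_C = 284.75 K and T_H = 299.35 K, so ΔT = 14.60 K.
COP_Carnot = T_H/ΔT = 299.35/14.60 = 20.50.
Ẇ_min = Q̇/COP_Carnot = 81.20/20.50 = 3.960 kW = 13510 Btu/h.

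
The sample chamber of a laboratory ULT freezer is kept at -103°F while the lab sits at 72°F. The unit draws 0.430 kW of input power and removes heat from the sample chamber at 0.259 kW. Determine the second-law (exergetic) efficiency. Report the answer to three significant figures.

0.296

COP_actual = Q̇_C/Ẇ = 0.2590/0.4300 = 0.6023.
In absolute terms T_C = 198.15 K and T_H = 295.37 K, so ΔT = 97.22 K.
COP_Carnot = T_C/ΔT = 198.15/97.22 = 2.038.
η_II = COP_actual/COP_Carnot = 0.6023/2.038 = 0.2955.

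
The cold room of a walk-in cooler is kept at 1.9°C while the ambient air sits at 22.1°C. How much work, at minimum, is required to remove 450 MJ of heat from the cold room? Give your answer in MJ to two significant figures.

33 MJ

In absolute terms T_C = 275.05 K and T_H = 295.25 K, so ΔT = 20.20 K.
The reversible limit is COP_R = T_C/ΔT = 13.62, so W_min = Q_C/COP = Q_C·ΔT/T_C.
W_min = 450.0 × 20.20/275.05 = 33.05 MJ.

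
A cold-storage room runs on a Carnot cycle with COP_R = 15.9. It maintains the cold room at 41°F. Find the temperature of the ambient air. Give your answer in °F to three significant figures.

72.5 °F

COP_R = T_C/(T_H − T_C) gives T_H − T_C = T_C/COP.
With T_C = 278.15 K, T_H = 278.15 × (1 + 1/15.9) = 295.64 K.
Converting, 295.64 K = 72.49°F.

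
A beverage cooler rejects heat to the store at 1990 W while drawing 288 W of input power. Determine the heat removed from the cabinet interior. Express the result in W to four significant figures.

1702 W

For a cyclic device the first law requires Q̇_H = Q̇_C + Ẇ.
Q̇_C = Q̇_H − Ẇ = 1702 W.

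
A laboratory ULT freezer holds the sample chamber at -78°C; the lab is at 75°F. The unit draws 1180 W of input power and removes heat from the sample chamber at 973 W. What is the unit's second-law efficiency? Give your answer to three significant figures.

0.431

COP_actual = Q̇_C/Ẇ = 973.0/1180 = 0.8246.
In absolute terms T_C = 195.15 K and T_H = 297.04 K, so ΔT = 101.9 K.
COP_Carnot = T_C/ΔT = 195.15/101.9 = 1.915.
η_II = COP_actual/COP_Carnot = 0.8246/1.915 = 0.4305.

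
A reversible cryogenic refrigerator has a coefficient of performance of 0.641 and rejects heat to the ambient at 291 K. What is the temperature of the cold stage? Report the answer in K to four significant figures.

For a Carnot refrigerator COP_R = T_C/(T_H − T_C), so T_C = COP·T_H/(1 + COP).
With T_H = 291.00 K, T_C = 0.641 × 291.00/1.641 = 113.67 K.

113.7 K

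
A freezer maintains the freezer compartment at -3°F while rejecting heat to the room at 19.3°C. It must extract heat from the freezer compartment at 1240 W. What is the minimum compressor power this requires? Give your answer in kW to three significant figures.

0.189 kW

In absolute terms T_C = 253.71 K and T_H = 292.45 K, so ΔT = 38.74 K.
COP_Carnot = T_C/ΔT = 253.71/38.74 = 6.548.
Ẇ_min = Q̇/COP_Carnot = 1240/6.548 = 189.4 W = 0.1894 kW.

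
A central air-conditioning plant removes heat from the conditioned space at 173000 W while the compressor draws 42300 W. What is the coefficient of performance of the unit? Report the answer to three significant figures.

4.09

The first law gives Q̇_H = Q̇_C + Ẇ, so the three rates are Q̇_C = 173000, Q̇_H = 215300, Ẇ = 42300 W.
COP_R = Q̇_C/Ẇ = 173000/42300 = 4.090.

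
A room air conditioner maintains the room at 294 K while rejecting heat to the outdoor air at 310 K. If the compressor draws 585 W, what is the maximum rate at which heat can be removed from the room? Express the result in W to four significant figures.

The reservoir spacing is ΔT = 310 − 294 = 16.00 K.
COP_Carnot = T_C/ΔT = 294.00/16.00 = 18.38.
Q̇_max = COP_Carnot × Ẇ = 18.38 × 585.0 W = 10750 W.

10750 W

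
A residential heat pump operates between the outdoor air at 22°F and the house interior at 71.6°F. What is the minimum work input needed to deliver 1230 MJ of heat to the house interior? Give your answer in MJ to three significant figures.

115 MJ

In absolute terms T_C = 267.59 K and T_H = 295.15 K, so ΔT = 27.56 K.
The reversible limit is COP_HP = T_H/ΔT = 10.71, so W_min = Q_H/COP = Q_H·ΔT/T_H.
W_min = 1230 × 27.56/295.15 = 114.8 MJ.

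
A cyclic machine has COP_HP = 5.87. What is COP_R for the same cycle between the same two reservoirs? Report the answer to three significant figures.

4.87

Since Q_H = Q_C + W for any cycle, COP_R = Q_C/W = Q_H/W − 1.
COP_R = 5.87 − 1 = 4.87.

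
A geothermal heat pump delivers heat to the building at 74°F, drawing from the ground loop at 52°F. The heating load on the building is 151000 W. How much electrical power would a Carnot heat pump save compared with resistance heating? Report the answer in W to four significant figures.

144800 W

In absolute terms T_C = 284.26 K and T_H = 296.48 K, so ΔT = 12.22 K.
COP_Carnot = T_H/ΔT = 296.48/12.22 = 24.26.
Resistance heating needs Ẇ_res = Q̇_H = 151000 W; the reversible heat pump needs only Ẇ_hp = Q̇_H/COP = 6225 W.
Saving = 151000 − 6225 = 144800 W.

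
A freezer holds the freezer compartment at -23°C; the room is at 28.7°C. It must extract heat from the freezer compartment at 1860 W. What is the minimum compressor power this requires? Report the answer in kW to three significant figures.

In absolute terms T_C = 250.15 K and T_H = 301.85 K, so ΔT = 51.70 K.
COP_Carnot = T_C/ΔT = 250.15/51.70 = 4.838.
Ẇ_min = Q̇/COP_Carnot = 1860/4.838 = 384.4 W = 0.3844 kW.

0.384 kW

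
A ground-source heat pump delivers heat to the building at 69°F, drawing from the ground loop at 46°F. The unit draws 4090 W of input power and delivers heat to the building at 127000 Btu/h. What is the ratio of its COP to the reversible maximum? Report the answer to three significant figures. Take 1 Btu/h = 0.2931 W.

Converting, Q̇_H = 127000 Btu/h = 37220 W, so COP_actual = Q̇_H/Ẇ = 37220/4090 = 9.101.
In absolute terms T_C = 280.93 K and T_H = 293.71 K, so ΔT = 12.78 K.
COP_Carnot = T_H/ΔT = 293.71/12.78 = 22.99.
η_II = COP_actual/COP_Carnot = 9.101/22.99 = 0.3959.

0.396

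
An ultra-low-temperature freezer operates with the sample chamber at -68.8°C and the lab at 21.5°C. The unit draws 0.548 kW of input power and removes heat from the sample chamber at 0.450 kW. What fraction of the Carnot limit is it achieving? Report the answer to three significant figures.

0.363

COP_actual = Q̇_C/Ẇ = 0.4500/0.5480 = 0.8212.
In absolute terms T_C = 204.35 K and T_H = 294.65 K, so ΔT = 90.30 K.
COP_Carnot = T_C/ΔT = 204.35/90.30 = 2.263.
η_II = COP_actual/COP_Carnot = 0.8212/2.263 = 0.3629.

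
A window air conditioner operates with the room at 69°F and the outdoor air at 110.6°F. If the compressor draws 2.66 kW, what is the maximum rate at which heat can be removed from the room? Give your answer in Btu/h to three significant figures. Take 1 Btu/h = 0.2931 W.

115000 Btu/h

In absolute terms T_C = 293.71 K and T_H = 316.82 K, so ΔT = 23.11 K.
COP_Carnot = T_C/ΔT = 293.71/23.11 = 12.71.
Q̇_max = COP_Carnot × Ẇ = 12.71 × 2.660 kW = 33.80 kW = 115300 Btu/h.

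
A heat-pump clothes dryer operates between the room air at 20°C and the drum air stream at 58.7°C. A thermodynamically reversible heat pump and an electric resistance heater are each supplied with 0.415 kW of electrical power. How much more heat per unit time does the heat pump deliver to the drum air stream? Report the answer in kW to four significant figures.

3.144 kW

In absolute terms T_C = 293.15 K and T_H = 331.85 K, so ΔT = 38.70 K.
COP_Carnot = T_H/ΔT = 331.85/38.70 = 8.575.
The heat pump delivers Q̇_H = COP × Ẇ = 3.559 kW; the resistance heater delivers Ẇ = 0.4150 kW.
Extra = (COP − 1)·Ẇ = 3.144 kW.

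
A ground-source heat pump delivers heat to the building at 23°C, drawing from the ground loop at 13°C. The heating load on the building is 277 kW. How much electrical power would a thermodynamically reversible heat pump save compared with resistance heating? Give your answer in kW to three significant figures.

In absolute terms T_C = 286.15 K and T_H = 296.15 K, so ΔT = 10.00 K.
COP_Carnot = T_H/ΔT = 296.15/10.00 = 29.62.
Resistance heating needs Ẇ_res = Q̇_H = 277.0 kW; the reversible heat pump needs only Ẇ_hp = Q̇_H/COP = 9.353 kW.
Saving = 277.0 − 9.353 = 267.6 kW.

268 kW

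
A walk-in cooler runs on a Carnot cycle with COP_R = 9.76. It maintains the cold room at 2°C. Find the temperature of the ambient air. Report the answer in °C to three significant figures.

COP_R = T_C/(T_H − T_C) gives T_H − T_C = T_C/COP.
With T_C = 275.15 K, T_H = 275.15 × (1 + 1/9.76) = 303.34 K.
Converting, 303.34 K = 30.19°C.

30.2 °C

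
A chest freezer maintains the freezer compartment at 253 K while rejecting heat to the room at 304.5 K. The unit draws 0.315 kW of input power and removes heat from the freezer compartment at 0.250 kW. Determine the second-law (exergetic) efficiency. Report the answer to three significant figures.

0.162

COP_actual = Q̇_C/Ẇ = 0.2500/0.3150 = 0.7937.
The reservoir spacing is ΔT = 304.5 − 253 = 51.50 K.
COP_Carnot = T_C/ΔT = 253.00/51.50 = 4.913.
η_II = COP_actual/COP_Carnot = 0.7937/4.913 = 0.1616.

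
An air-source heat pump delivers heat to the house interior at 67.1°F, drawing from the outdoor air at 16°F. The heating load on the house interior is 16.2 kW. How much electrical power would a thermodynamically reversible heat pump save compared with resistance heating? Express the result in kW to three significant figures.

In absolute terms T_C = 264.26 K and T_H = 292.65 K, so ΔT = 28.39 K.
COP_Carnot = T_H/ΔT = 292.65/28.39 = 10.31.
Resistance heating needs Ẇ_res = Q̇_H = 16.20 kW; the reversible heat pump needs only Ẇ_hp = Q̇_H/COP = 1.572 kW.
Saving = 16.20 − 1.572 = 14.63 kW.

14.6 kW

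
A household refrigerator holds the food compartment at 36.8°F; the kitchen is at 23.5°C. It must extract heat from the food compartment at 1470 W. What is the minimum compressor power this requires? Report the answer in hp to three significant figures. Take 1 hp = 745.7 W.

0.149 hp

In absolute terms T_C = 275.82 K and T_H = 296.65 K, so ΔT = 20.83 K.
COP_Carnot = T_C/ΔT = 275.82/20.83 = 13.24.
Ẇ_min = Q̇/COP_Carnot = 1470/13.24 = 111.0 W = 0.1489 hp.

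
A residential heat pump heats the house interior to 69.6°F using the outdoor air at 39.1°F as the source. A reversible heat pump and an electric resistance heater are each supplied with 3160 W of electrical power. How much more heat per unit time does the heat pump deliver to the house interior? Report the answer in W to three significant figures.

51700 W

In absolute terms T_C = 277.09 K and T_H = 294.04 K, so ΔT = 16.94 K.
COP_Carnot = T_H/ΔT = 294.04/16.94 = 17.35.
The heat pump delivers Q̇_H = COP × Ẇ = 54840 W; the resistance heater delivers Ẇ = 3160 W.
Extra = (COP − 1)·Ẇ = 51680 W.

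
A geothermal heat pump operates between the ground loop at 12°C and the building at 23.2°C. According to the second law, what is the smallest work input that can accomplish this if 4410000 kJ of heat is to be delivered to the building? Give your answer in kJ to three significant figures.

167000 kJ

In absolute terms T_C = 285.15 K and T_H = 296.35 K, so ΔT = 11.20 K.
The reversible limit is COP_HP = T_H/ΔT = 26.46, so W_min = Q_H/COP = Q_H·ΔT/T_H.
W_min = 4410000 × 11.20/296.35 = 166700 kJ.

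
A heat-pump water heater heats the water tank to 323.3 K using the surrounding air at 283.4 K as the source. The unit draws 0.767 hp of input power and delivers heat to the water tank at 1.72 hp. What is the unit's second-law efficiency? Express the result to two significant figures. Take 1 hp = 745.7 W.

0.28

COP_actual = Q̇_H/Ẇ = 1.720/0.7670 = 2.243.
The reservoir spacing is ΔT = 323.3 − 283.4 = 39.90 K.
COP_Carnot = T_H/ΔT = 323.30/39.90 = 8.103.
η_II = COP_actual/COP_Carnot = 2.243/8.103 = 0.2768.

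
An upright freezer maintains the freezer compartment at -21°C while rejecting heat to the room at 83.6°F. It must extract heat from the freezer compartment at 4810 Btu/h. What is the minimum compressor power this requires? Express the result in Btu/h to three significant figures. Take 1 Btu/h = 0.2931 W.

In absolute terms T_C = 252.15 K and T_H = 301.82 K, so ΔT = 49.67 K.
COP_Carnot = T_C/ΔT = 252.15/49.67 = 5.077.
Ẇ_min = Q̇/COP_Carnot = 4810/5.077 = 947.4 Btu/h.

947 Btu/h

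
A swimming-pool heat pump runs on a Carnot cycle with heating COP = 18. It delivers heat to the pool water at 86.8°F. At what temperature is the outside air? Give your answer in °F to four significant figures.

COP_HP = T_H/(T_H − T_C) gives T_H − T_C = T_H/COP.
With T_H = 303.59 K, T_C = 303.59 × (1 − 1/18) = 286.73 K.
Converting, 286.73 K = 56.44°F.

56.44 °F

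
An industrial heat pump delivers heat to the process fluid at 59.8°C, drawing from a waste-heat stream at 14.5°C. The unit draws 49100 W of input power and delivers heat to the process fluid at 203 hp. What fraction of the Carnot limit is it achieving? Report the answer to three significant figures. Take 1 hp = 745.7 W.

0.419

Converting, Q̇_H = 203.0 hp = 151400 W, so COP_actual = Q̇_H/Ẇ = 151400/49100 = 3.083.
In absolute terms T_C = 287.65 K and T_H = 332.95 K, so ΔT = 45.30 K.
COP_Carnot = T_H/ΔT = 332.95/45.30 = 7.350.
η_II = COP_actual/COP_Carnot = 3.083/7.350 = 0.4195.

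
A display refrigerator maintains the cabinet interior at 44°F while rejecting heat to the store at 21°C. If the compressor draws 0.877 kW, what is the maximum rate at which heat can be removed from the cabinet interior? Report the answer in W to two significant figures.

In absolute terms T_C = 279.82 K and T_H = 294.15 K, so ΔT = 14.33 K.
COP_Carnot = T_C/ΔT = 279.82/14.33 = 19.52.
Q̇_max = COP_Carnot × Ẇ = 19.52 × 0.8770 kW = 17.12 kW = 17120 W.

17000 W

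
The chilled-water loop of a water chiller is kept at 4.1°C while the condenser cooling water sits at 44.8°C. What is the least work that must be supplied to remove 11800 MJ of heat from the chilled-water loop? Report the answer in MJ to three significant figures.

1730 MJ

In absolute terms T_C = 277.25 K and T_H = 317.95 K, so ΔT = 40.70 K.
The reversible limit is COP_R = T_C/ΔT = 6.812, so W_min = Q_C/COP = Q_C·ΔT/T_C.
W_min = 11800 × 40.70/277.25 = 1732 MJ.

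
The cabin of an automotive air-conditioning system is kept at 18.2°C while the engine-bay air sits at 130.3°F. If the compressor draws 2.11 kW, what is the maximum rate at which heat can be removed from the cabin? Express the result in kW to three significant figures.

16.9 kW

In absolute terms T_C = 291.35 K and T_H = 327.76 K, so ΔT = 36.41 K.
COP_Carnot = T_C/ΔT = 291.35/36.41 = 8.002.
Q̇_max = COP_Carnot × Ẇ = 8.002 × 2.110 kW = 16.88 kW.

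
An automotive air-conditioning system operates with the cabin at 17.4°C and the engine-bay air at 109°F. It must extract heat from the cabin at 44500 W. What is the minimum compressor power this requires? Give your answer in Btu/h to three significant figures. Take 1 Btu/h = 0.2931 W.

13300 Btu/h

In absolute terms T_C = 290.55 K and T_H = 315.93 K, so ΔT = 25.38 K.
COP_Carnot = T_C/ΔT = 290.55/25.38 = 11.45.
Ẇ_min = Q̇/COP_Carnot = 44500/11.45 = 3887 W = 13260 Btu/h.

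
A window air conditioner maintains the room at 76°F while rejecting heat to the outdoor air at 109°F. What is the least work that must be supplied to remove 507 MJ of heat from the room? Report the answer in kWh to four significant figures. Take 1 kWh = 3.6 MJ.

In absolute terms T_C = 297.59 K and T_H = 315.93 K, so ΔT = 18.33 K.
The reversible limit is COP_R = T_C/ΔT = 16.23, so W_min = Q_C/COP = Q_C·ΔT/T_C.
W_min = 507.0 × 18.33/297.59 = 31.23 MJ = 8.676 kWh.

8.676 kWh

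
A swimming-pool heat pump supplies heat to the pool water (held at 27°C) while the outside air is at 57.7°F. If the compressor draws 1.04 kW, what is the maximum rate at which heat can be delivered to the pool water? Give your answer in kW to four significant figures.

In absolute terms T_C = 287.43 K and T_H = 300.15 K, so ΔT = 12.72 K.
COP_Carnot = T_H/ΔT = 300.15/12.72 = 23.59.
Q̇_max = COP_Carnot × Ẇ = 23.59 × 1.040 kW = 24.54 kW.

24.54 kW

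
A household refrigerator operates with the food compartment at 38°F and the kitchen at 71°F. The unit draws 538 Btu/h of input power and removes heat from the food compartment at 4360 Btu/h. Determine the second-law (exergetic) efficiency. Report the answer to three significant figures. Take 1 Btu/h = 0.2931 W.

COP_actual = Q̇_C/Ẇ = 4360/538.0 = 8.104.
In absolute terms T_C = 276.48 K and T_H = 294.82 K, so ΔT = 18.33 K.
COP_Carnot = T_C/ΔT = 276.48/18.33 = 15.08.
η_II = COP_actual/COP_Carnot = 8.104/15.08 = 0.5374.

0.537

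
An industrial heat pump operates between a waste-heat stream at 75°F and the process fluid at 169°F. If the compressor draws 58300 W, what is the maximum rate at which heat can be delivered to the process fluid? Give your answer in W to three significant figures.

390000 W

In absolute terms T_C = 297.04 K and T_H = 349.26 K, so ΔT = 52.22 K.
COP_Carnot = T_H/ΔT = 349.26/52.22 = 6.688.
Q̇_max = COP_Carnot × Ẇ = 6.688 × 58300 W = 389900 W.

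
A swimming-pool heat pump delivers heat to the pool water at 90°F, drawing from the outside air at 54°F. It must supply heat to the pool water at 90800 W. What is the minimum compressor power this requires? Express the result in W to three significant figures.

5950 W

In absolute terms T_C = 285.37 K and T_H = 305.37 K, so ΔT = 20.00 K.
COP_Carnot = T_H/ΔT = 305.37/20.00 = 15.27.
Ẇ_min = Q̇/COP_Carnot = 90800/15.27 = 5947 W.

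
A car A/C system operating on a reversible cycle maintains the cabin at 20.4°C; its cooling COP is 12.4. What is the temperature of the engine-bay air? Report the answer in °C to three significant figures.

44.1 °C

COP_R = T_C/(T_H − T_C) gives T_H − T_C = T_C/COP.
With T_C = 293.55 K, T_H = 293.55 × (1 + 1/12.4) = 317.22 K.
Converting, 317.22 K = 44.07°C.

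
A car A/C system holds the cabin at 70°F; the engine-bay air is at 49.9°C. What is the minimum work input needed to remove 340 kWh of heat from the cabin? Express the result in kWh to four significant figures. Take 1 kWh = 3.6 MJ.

33.26 kWh

In absolute terms T_C = 294.26 K and T_H = 323.05 K, so ΔT = 28.79 K.
The reversible limit is COP_R = T_C/ΔT = 10.22, so W_min = Q_C/COP = Q_C·ΔT/T_C.
W_min = 340.0 × 28.79/294.26 = 33.26 kWh.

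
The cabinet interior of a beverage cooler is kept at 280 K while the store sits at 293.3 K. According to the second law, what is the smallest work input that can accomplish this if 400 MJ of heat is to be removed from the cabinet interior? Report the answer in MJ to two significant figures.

The reservoir spacing is ΔT = 293.3 − 280 = 13.30 K.
The reversible limit is COP_R = T_C/ΔT = 21.05, so W_min = Q_C/COP = Q_C·ΔT/T_C.
W_min = 400.0 × 13.30/280.00 = 19.00 MJ.

19 MJ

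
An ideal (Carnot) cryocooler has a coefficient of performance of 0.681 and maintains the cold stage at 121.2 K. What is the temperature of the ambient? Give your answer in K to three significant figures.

COP_R = T_C/(T_H − T_C) gives T_H − T_C = T_C/COP.
With T_C = 121.20 K, T_H = 121.20 × (1 + 1/0.681) = 299.17 K.

299 K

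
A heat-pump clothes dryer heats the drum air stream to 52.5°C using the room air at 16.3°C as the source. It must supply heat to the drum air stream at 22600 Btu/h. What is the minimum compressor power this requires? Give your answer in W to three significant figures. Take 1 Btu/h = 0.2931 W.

736 W

In absolute terms T_C = 289.45 K and T_H = 325.65 K, so ΔT = 36.20 K.
COP_Carnot = T_H/ΔT = 325.65/36.20 = 8.996.
Ẇ_min = Q̇/COP_Carnot = 22600/8.996 = 2512 Btu/h = 736.3 W.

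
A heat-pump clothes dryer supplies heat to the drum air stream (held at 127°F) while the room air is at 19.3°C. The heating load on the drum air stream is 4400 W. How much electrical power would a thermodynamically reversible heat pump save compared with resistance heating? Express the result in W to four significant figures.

3948 W

In absolute terms T_C = 292.45 K and T_H = 325.93 K, so ΔT = 33.48 K.
COP_Carnot = T_H/ΔT = 325.93/33.48 = 9.736.
Resistance heating needs Ẇ_res = Q̇_H = 4400 W; the reversible heat pump needs only Ẇ_hp = Q̇_H/COP = 451.9 W.
Saving = 4400 − 451.9 = 3948 W.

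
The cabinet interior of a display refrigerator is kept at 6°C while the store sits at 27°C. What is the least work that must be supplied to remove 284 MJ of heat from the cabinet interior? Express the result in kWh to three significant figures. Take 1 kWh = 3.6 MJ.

5.93 kWh

In absolute terms T_C = 279.15 K and T_H = 300.15 K, so ΔT = 21.00 K.
The reversible limit is COP_R = T_C/ΔT = 13.29, so W_min = Q_C/COP = Q_C·ΔT/T_C.
W_min = 284.0 × 21.00/279.15 = 21.36 MJ = 5.935 kWh.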